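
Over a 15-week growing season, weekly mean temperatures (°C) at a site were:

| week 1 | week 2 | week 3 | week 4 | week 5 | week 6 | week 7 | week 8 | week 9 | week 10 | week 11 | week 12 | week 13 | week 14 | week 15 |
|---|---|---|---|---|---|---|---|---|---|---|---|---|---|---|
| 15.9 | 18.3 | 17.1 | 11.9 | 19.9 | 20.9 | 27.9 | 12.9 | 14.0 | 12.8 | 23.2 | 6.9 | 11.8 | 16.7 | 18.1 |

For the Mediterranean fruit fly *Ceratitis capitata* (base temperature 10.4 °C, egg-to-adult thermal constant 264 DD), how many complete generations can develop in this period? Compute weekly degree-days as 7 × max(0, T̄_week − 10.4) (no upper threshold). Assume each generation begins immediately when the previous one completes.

2 generations

Weekly DD (7 × max(0, T̄ − 10.4)): 38.5, 55.3, 46.9, 10.5, 66.5, 73.5, 122.5, 17.5, 25.2, 16.8, 89.6, 0.0, 9.8, 44.1, 53.9.
Season total = 670.6 DD.
Complete generations = ⌊670.6 / 264⌋ = 2.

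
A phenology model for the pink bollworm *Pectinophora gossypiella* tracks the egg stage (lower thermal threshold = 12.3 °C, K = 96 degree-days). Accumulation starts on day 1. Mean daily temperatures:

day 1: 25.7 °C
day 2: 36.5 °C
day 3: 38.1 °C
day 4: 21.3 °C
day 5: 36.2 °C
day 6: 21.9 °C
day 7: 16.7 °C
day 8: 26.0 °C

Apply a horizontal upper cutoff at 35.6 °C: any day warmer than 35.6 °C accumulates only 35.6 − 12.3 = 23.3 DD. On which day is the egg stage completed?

day 6

Daily DD above 12.3 °C (capped at 23.3): 13.4, 23.3, 23.3, 9.0, 23.3, 9.6, 4.4, 13.7.
Cumulative: 13.4, 36.7, 60.0, 69.0, 92.3, 101.9, 106.3, 120.0.
The total first reaches 96 DD on day 6.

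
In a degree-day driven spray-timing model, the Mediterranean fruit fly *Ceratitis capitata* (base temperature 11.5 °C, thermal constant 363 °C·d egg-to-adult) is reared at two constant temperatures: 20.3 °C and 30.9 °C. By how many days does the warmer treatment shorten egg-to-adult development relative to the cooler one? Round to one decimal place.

At 20.3 °C: 363 / (20.3 − 11.5) = 363 / 8.8 = 41.250 d.
At 30.9 °C: 363 / (30.9 − 11.5) = 363 / 19.4 = 18.711 d.
Difference = |41.250 − 18.711| = 22.539 ≈ 22.5 days.

22.5 days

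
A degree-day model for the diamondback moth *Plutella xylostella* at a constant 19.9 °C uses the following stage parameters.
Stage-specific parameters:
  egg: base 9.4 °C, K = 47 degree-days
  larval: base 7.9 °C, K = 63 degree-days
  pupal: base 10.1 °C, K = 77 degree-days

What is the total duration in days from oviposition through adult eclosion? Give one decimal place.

17.6 days

egg: 47 / (19.9 − 9.4) = 47 / 10.5 = 4.476 d.
larval: 63 / (19.9 − 7.9) = 63 / 12.0 = 5.250 d.
pupal: 77 / (19.9 − 10.1) = 77 / 9.8 = 7.857 d.
Sum = 17.583 ≈ 17.6 days.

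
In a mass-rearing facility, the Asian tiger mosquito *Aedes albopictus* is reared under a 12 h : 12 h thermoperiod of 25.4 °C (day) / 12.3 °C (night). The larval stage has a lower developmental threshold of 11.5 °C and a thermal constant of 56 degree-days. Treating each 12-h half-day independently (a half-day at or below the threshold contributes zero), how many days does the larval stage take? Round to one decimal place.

Day half: max(0, 25.4 − 11.5) × 0.5 = 13.9 × 0.5 = 6.95 DD.
Night half: max(0, 12.3 − 11.5) × 0.5 = 0.8 × 0.5 = 0.40 DD.
Per 24 h: 7.35 DD/day.
Duration = 56 / 7.35 = 7.619 ≈ 7.6 days.

7.6 days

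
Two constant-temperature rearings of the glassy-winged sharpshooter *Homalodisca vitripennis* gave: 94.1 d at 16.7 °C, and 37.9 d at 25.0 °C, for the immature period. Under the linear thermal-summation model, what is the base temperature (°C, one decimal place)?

Under the model K = D·(T − T_b), so D₁·(T₁ − T_b) = D₂·(T₂ − T_b).
94.1·(16.7 − T_b) = 37.9·(25.0 − T_b)
T_b = (94.1·16.7 − 37.9·25.0) / (94.1 − 37.9) = 623.97 / 56.2 = 11.103 °C ≈ 11.1 °C.

11.1 °C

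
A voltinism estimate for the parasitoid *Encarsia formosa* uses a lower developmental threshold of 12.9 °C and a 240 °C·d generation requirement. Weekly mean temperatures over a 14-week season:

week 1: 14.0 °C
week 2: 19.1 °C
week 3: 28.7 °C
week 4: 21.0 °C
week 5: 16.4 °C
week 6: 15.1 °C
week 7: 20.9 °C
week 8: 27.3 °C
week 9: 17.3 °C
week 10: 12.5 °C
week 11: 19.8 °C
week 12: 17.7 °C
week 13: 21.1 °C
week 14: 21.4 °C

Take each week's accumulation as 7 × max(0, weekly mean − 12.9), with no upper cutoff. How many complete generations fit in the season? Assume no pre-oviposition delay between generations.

Weekly DD (7 × max(0, T̄ − 12.9)): 7.7, 43.4, 110.6, 56.7, 24.5, 15.4, 56.0, 100.8, 30.8, 0.0, 48.3, 33.6, 57.4, 59.5.
Season total = 644.7 DD.
Complete generations = ⌊644.7 / 240⌋ = 2.

2 generations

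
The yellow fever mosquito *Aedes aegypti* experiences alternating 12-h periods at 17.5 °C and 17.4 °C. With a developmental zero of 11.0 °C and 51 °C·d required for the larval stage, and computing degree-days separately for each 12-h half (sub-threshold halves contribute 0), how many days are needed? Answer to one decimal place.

7.9 days

Day half: max(0, 17.5 − 11.0) × 0.5 = 6.5 × 0.5 = 3.25 DD.
Night half: max(0, 17.4 − 11.0) × 0.5 = 6.4 × 0.5 = 3.20 DD.
Per 24 h: 6.45 DD/day.
Duration = 51 / 6.45 = 7.907 ≈ 7.9 days.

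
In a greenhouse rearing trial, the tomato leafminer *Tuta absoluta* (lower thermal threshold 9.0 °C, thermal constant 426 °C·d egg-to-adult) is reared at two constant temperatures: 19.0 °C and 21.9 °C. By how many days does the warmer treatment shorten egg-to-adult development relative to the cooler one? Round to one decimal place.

At 19.0 °C: 426 / (19.0 − 9.0) = 426 / 10.0 = 42.600 d.
At 21.9 °C: 426 / (21.9 − 9.0) = 426 / 12.9 = 33.023 d.
Difference = |42.600 − 33.023| = 9.577 ≈ 9.6 days.

9.6 days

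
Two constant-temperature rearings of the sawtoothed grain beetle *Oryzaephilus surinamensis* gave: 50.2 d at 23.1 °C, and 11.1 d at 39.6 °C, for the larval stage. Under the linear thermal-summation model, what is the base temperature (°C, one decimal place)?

18.4 °C

Under the model K = D·(T − T_b), so D₁·(T₁ − T_b) = D₂·(T₂ − T_b).
50.2·(23.1 − T_b) = 11.1·(39.6 − T_b)
T_b = (50.2·23.1 − 11.1·39.6) / (50.2 − 11.1) = 720.06 / 39.1 = 18.416 °C ≈ 18.4 °C.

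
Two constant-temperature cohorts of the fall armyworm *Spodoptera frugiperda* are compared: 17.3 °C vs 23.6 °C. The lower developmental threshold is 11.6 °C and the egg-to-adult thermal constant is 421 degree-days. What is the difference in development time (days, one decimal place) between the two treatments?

38.8 days

At 17.3 °C: 421 / (17.3 − 11.6) = 421 / 5.7 = 73.860 d.
At 23.6 °C: 421 / (23.6 − 11.6) = 421 / 12.0 = 35.083 d.
Difference = |73.860 − 35.083| = 38.776 ≈ 38.8 days.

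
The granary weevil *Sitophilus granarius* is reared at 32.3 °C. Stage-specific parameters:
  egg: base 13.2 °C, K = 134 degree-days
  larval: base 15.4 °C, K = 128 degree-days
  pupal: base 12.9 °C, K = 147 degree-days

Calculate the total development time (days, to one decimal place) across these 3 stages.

22.2 days

egg: 134 / (32.3 − 13.2) = 134 / 19.1 = 7.016 d.
larval: 128 / (32.3 − 15.4) = 128 / 16.9 = 7.574 d.
pupal: 147 / (32.3 − 12.9) = 147 / 19.4 = 7.577 d.
Sum = 22.167 ≈ 22.2 days.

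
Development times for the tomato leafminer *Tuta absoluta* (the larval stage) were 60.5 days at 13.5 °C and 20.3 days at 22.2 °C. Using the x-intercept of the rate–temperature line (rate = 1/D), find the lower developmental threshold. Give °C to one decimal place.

9.1 °C

Linear rate model ⇒ the product D·(T − T_b) is constant across temperatures.
60.5·(13.5 − T_b) = 20.3·(22.2 − T_b)
T_b = (60.5·13.5 − 20.3·22.2) / (60.5 − 20.3) = 366.09 / 40.2 = 9.107 °C ≈ 9.1 °C.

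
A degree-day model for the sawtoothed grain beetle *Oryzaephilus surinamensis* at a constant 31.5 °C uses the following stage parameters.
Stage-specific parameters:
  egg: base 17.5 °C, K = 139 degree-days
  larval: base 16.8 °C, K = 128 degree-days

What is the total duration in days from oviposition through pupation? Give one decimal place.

18.6 days

egg: 139 / (31.5 − 17.5) = 139 / 14.0 = 9.929 d.
larval: 128 / (31.5 − 16.8) = 128 / 14.7 = 8.707 d.
Sum = 18.636 ≈ 18.6 days.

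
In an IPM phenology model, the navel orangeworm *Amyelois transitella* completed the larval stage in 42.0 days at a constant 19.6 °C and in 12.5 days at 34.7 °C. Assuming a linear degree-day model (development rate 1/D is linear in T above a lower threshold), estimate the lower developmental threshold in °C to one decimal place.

13.2 °C

Under the model K = D·(T − T_b), so D₁·(T₁ − T_b) = D₂·(T₂ − T_b).
42.0·(19.6 − T_b) = 12.5·(34.7 − T_b)
T_b = (42.0·19.6 − 12.5·34.7) / (42.0 − 12.5) = 389.45 / 29.5 = 13.202 °C ≈ 13.2 °C.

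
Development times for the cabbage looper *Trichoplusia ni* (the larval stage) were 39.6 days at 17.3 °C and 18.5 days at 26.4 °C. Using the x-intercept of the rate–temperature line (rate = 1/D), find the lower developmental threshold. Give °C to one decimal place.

9.3 °C

Under the model K = D·(T − T_b), so D₁·(T₁ − T_b) = D₂·(T₂ − T_b).
39.6·(17.3 − T_b) = 18.5·(26.4 − T_b)
T_b = (39.6·17.3 − 18.5·26.4) / (39.6 − 18.5) = 196.68 / 21.1 = 9.321 °C ≈ 9.3 °C.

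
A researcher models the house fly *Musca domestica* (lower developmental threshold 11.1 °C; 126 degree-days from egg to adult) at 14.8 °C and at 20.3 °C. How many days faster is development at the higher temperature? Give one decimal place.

At 14.8 °C: 126 / (14.8 − 11.1) = 126 / 3.7 = 34.054 d.
At 20.3 °C: 126 / (20.3 − 11.1) = 126 / 9.2 = 13.696 d.
Difference = |34.054 − 13.696| = 20.358 ≈ 20.4 days.

20.4 days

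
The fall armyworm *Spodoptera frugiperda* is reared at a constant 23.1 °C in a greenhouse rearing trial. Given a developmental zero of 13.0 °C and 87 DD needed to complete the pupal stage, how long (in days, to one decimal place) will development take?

Daily accumulation = 23.1 − 13.0 = 10.1 DD/day.
Duration = 87 / 10.1 = 8.614 ≈ 8.6 days.

8.6 days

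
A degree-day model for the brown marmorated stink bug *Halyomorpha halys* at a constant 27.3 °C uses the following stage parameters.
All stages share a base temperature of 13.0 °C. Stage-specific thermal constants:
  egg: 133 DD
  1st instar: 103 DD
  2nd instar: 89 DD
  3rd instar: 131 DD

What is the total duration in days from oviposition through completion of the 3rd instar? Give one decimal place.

31.9 days

Daily accumulation at 27.3 °C = 27.3 − 13.0 = 14.3 DD/day.
Total K = 133 + 103 + 89 + 131 = 456 DD.
Total duration = 456 / 14.3 = 31.888 ≈ 31.9 days.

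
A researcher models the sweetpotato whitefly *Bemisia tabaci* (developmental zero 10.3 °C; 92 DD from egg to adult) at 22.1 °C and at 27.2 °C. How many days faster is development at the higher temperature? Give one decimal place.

At 22.1 °C: 92 / (22.1 − 10.3) = 92 / 11.8 = 7.797 d.
At 27.2 °C: 92 / (27.2 − 10.3) = 92 / 16.9 = 5.444 d.
Difference = |7.797 − 5.444| = 2.353 ≈ 2.4 days.

2.4 days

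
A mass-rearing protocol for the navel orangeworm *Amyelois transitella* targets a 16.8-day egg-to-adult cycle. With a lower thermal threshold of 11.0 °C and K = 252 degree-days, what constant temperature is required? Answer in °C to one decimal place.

26.0 °C

Required daily accumulation = 252 / 16.8 = 15.000 DD/day.
T = T_base + 15.000 = 11.0 + 15.000 = 26.000 ≈ 26.0 °C.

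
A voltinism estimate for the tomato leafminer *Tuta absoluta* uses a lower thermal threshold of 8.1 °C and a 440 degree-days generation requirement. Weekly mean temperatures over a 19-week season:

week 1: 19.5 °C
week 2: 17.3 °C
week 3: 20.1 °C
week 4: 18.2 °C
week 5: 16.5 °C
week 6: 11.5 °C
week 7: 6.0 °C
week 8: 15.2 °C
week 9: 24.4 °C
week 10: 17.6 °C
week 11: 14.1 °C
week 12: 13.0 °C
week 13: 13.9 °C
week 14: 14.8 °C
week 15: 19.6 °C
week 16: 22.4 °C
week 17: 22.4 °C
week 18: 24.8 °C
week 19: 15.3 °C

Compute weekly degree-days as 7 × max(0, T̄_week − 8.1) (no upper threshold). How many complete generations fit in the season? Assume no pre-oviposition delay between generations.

Weekly DD (7 × max(0, T̄ − 8.1)): 79.8, 64.4, 84.0, 70.7, 58.8, 23.8, 0.0, 49.7, 114.1, 66.5, 42.0, 34.3, 40.6, 46.9, 80.5, 100.1, 100.1, 116.9, 50.4.
Season total = 1223.6 DD.
Complete generations = ⌊1223.6 / 440⌋ = 2.

2 generations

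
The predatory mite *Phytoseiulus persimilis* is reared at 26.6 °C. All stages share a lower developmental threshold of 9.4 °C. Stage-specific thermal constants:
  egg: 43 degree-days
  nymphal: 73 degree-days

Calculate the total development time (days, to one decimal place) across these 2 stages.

6.7 days

Daily accumulation at 26.6 °C = 26.6 − 9.4 = 17.2 DD/day.
Total K = 43 + 73 = 116 DD.
Total duration = 116 / 17.2 = 6.744 ≈ 6.7 days.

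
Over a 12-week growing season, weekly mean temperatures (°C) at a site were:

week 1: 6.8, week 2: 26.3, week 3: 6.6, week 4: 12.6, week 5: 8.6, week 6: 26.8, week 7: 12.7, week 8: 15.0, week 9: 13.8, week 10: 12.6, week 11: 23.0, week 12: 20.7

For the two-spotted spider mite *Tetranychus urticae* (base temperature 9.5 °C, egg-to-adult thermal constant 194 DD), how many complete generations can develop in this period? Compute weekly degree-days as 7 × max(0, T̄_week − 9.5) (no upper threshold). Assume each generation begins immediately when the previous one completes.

Weekly DD (7 × max(0, T̄ − 9.5)): 0.0, 117.6, 0.0, 21.7, 0.0, 121.1, 22.4, 38.5, 30.1, 21.7, 94.5, 78.4.
Season total = 546.0 DD.
Complete generations = ⌊546.0 / 194⌋ = 2.

2 generations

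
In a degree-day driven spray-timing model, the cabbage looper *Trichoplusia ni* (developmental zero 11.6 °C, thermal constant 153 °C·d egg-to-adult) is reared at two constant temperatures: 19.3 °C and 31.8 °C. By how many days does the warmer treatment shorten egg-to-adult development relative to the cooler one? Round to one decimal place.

12.3 days

At 19.3 °C: 153 / (19.3 − 11.6) = 153 / 7.7 = 19.870 d.
At 31.8 °C: 153 / (31.8 − 11.6) = 153 / 20.2 = 7.574 d.
Difference = |19.870 − 7.574| = 12.296 ≈ 12.3 days.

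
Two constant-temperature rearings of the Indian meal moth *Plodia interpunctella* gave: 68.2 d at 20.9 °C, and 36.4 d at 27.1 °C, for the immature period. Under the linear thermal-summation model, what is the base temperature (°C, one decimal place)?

Under the model K = D·(T − T_b), so D₁·(T₁ − T_b) = D₂·(T₂ − T_b).
68.2·(20.9 − T_b) = 36.4·(27.1 − T_b)
T_b = (68.2·20.9 − 36.4·27.1) / (68.2 − 36.4) = 438.94 / 31.8 = 13.803 °C ≈ 13.8 °C.

13.8 °C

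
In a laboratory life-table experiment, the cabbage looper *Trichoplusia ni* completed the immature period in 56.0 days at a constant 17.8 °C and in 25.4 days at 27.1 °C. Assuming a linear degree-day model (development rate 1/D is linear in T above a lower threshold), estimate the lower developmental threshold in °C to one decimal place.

Equal thermal constants: D₁(T₁ − T_b) = D₂(T₂ − T_b).
56.0·(17.8 − T_b) = 25.4·(27.1 − T_b)
T_b = (56.0·17.8 − 25.4·27.1) / (56.0 − 25.4) = 308.46 / 30.6 = 10.080 °C ≈ 10.1 °C.

10.1 °C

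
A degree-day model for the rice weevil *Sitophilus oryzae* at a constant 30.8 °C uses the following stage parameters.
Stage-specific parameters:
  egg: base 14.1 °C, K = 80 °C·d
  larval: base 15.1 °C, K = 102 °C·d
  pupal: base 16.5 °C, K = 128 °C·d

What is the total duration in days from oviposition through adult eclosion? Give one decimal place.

20.2 days

egg: 80 / (30.8 − 14.1) = 80 / 16.7 = 4.790 d.
larval: 102 / (30.8 − 15.1) = 102 / 15.7 = 6.497 d.
pupal: 128 / (30.8 − 16.5) = 128 / 14.3 = 8.951 d.
Sum = 20.238 ≈ 20.2 days.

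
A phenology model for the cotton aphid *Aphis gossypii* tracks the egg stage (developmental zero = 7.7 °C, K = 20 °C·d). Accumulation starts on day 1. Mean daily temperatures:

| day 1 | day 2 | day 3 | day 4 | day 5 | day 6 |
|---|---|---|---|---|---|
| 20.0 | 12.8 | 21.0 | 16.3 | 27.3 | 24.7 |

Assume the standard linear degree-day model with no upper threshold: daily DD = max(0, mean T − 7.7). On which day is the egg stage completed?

day 3

Daily DD above 7.7 °C: 12.3, 5.1, 13.3, 8.6, 19.6, 17.0.
Cumulative: 12.3, 17.4, 30.7, 39.3, 58.9, 75.9.
The total first reaches 20 DD on day 3.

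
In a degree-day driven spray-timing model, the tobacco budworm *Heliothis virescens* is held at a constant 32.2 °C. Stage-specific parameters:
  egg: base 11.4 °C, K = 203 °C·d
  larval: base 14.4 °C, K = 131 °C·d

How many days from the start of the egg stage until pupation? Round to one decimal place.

17.1 days

egg: 203 / (32.2 − 11.4) = 203 / 20.8 = 9.760 d.
larval: 131 / (32.2 − 14.4) = 131 / 17.8 = 7.360 d.
Sum = 17.119 ≈ 17.1 days.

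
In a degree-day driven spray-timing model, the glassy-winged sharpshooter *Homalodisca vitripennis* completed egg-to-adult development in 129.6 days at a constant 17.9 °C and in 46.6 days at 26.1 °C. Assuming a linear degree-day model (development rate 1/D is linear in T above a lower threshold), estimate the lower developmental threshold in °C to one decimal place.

13.3 °C

Under the model K = D·(T − T_b), so D₁·(T₁ − T_b) = D₂·(T₂ − T_b).
129.6·(17.9 − T_b) = 46.6·(26.1 − T_b)
T_b = (129.6·17.9 − 46.6·26.1) / (129.6 − 46.6) = 1103.58 / 83.0 = 13.296 °C ≈ 13.3 °C.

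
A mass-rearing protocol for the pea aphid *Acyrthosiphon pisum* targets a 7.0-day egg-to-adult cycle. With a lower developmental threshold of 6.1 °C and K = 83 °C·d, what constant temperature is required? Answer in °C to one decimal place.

Required daily accumulation = 83 / 7.0 = 11.857 DD/day.
T = T_base + 11.857 = 6.1 + 11.857 = 17.957 ≈ 18.0 °C.

18.0 °C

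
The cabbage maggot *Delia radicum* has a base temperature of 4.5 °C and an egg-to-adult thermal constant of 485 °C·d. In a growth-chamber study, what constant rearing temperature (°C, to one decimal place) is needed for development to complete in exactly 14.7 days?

37.5 °C

Required daily accumulation = 485 / 14.7 = 32.993 DD/day.
T = T_base + 32.993 = 4.5 + 32.993 = 37.493 ≈ 37.5 °C.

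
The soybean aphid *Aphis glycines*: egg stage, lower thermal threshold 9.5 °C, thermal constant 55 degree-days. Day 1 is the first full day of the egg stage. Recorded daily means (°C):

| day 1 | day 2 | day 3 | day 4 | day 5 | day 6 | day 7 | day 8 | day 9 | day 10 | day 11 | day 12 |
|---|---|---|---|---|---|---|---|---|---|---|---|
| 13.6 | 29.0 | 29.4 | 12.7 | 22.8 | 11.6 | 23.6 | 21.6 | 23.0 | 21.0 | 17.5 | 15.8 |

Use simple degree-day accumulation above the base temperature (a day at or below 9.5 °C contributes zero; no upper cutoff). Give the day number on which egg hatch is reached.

Daily DD above 9.5 °C: 4.1, 19.5, 19.9, 3.2, 13.3, 2.1, 14.1, 12.1, 13.5, 11.5, 8.0, 6.3.
Cumulative: 4.1, 23.6, 43.5, 46.7, 60.0, 62.1, 76.2, 88.3, 101.8, 113.3, 121.3, 127.6.
The total first reaches 55 DD on day 5.

day 5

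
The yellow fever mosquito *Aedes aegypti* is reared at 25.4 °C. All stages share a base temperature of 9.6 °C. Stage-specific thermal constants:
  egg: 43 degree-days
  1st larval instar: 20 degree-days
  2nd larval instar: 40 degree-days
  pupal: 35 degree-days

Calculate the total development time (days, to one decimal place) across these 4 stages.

Daily accumulation at 25.4 °C = 25.4 − 9.6 = 15.8 DD/day.
Total K = 43 + 20 + 40 + 35 = 138 DD.
Total duration = 138 / 15.8 = 8.734 ≈ 8.7 days.

8.7 days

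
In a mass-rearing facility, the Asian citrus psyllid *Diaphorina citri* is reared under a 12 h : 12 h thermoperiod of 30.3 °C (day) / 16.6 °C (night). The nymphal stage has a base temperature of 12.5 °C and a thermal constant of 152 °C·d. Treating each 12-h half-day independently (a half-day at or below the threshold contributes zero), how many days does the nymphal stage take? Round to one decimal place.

13.9 days

Day half: max(0, 30.3 − 12.5) × 0.5 = 17.8 × 0.5 = 8.90 DD.
Night half: max(0, 16.6 − 12.5) × 0.5 = 4.1 × 0.5 = 2.05 DD.
Per 24 h: 10.95 DD/day.
Duration = 152 / 10.95 = 13.881 ≈ 13.9 days.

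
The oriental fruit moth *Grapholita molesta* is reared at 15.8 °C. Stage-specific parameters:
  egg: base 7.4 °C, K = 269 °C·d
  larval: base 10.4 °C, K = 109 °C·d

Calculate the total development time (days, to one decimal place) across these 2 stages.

52.2 days

egg: 269 / (15.8 − 7.4) = 269 / 8.4 = 32.024 d.
larval: 109 / (15.8 − 10.4) = 109 / 5.4 = 20.185 d.
Sum = 52.209 ≈ 52.2 days.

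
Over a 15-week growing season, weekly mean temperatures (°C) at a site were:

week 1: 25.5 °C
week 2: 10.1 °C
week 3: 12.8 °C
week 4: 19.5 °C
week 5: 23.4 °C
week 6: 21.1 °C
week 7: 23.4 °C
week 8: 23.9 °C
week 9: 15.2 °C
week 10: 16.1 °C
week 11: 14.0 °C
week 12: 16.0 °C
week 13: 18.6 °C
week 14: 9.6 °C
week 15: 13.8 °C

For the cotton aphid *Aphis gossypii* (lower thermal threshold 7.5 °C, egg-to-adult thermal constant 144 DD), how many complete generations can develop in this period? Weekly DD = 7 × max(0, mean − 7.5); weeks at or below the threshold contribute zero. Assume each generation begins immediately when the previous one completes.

7 generations

Weekly DD (7 × max(0, T̄ − 7.5)): 126.0, 18.2, 37.1, 84.0, 111.3, 95.2, 111.3, 114.8, 53.9, 60.2, 45.5, 59.5, 77.7, 14.7, 44.1.
Season total = 1053.5 DD.
Complete generations = ⌊1053.5 / 144⌋ = 7.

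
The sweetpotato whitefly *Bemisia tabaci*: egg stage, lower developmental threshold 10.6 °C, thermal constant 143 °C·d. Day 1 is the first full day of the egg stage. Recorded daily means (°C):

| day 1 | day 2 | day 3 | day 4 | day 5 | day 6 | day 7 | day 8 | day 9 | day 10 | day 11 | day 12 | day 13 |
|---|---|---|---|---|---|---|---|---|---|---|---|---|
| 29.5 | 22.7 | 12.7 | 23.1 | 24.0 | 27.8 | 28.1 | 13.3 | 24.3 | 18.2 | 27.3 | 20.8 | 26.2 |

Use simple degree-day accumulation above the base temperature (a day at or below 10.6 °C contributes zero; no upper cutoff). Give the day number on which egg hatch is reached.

day 12

Daily DD above 10.6 °C: 18.9, 12.1, 2.1, 12.5, 13.4, 17.2, 17.5, 2.7, 13.7, 7.6, 16.7, 10.2, 15.6.
Cumulative: 18.9, 31.0, 33.1, 45.6, 59.0, 76.2, 93.7, 96.4, 110.1, 117.7, 134.4, 144.6, 160.2.
The total first reaches 143 DD on day 12.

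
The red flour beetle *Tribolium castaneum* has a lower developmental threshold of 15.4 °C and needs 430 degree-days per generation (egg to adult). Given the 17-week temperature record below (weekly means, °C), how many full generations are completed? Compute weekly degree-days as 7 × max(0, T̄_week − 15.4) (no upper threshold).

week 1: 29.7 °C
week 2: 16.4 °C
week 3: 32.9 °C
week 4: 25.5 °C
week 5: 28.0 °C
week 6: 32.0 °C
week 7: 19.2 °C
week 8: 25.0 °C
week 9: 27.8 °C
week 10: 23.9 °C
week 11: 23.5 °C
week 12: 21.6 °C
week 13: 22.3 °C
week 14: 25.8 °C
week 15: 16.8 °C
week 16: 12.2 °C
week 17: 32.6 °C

2 generations

Weekly DD (7 × max(0, T̄ − 15.4)): 100.1, 7.0, 122.5, 70.7, 88.2, 116.2, 26.6, 67.2, 86.8, 59.5, 56.7, 43.4, 48.3, 72.8, 9.8, 0.0, 120.4.
Season total = 1096.2 DD.
Complete generations = ⌊1096.2 / 430⌋ = 2.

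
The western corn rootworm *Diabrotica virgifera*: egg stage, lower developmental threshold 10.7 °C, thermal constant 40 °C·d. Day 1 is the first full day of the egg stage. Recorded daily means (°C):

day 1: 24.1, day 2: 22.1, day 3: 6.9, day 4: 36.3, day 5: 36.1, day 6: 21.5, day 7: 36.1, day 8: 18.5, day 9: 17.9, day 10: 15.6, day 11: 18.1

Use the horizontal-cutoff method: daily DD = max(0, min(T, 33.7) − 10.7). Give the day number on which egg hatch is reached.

day 4

Daily DD above 10.7 °C (capped at 23.0): 13.4, 11.4, 0.0, 23.0, 23.0, 10.8, 23.0, 7.8, 7.2, 4.9, 7.4.
Cumulative: 13.4, 24.8, 24.8, 47.8, 70.8, 81.6, 104.6, 112.4, 119.6, 124.5, 131.9.
The total first reaches 40 DD on day 4.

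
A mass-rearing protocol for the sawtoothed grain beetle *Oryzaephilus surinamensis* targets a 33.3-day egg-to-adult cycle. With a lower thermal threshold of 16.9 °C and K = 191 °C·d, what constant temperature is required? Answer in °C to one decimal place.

Required daily accumulation = 191 / 33.3 = 5.736 DD/day.
T = T_base + 5.736 = 16.9 + 5.736 = 22.636 ≈ 22.6 °C.

22.6 °C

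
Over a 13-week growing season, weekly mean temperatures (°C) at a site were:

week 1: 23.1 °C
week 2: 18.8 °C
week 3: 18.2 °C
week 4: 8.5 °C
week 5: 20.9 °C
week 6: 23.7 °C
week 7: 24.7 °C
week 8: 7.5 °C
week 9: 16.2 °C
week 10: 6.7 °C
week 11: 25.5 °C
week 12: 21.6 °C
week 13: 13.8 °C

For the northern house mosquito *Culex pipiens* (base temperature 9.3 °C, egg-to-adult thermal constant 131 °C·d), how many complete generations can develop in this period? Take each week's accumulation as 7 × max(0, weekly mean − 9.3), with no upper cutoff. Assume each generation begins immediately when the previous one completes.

Weekly DD (7 × max(0, T̄ − 9.3)): 96.6, 66.5, 62.3, 0.0, 81.2, 100.8, 107.8, 0.0, 48.3, 0.0, 113.4, 86.1, 31.5.
Season total = 794.5 DD.
Complete generations = ⌊794.5 / 131⌋ = 6.

6 generations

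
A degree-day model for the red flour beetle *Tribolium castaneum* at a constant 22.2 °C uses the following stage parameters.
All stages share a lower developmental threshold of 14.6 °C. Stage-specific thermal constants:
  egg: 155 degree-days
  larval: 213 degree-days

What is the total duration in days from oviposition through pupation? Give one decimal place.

Daily accumulation at 22.2 °C = 22.2 − 14.6 = 7.6 DD/day.
Total K = 155 + 213 = 368 DD.
Total duration = 368 / 7.6 = 48.421 ≈ 48.4 days.

48.4 days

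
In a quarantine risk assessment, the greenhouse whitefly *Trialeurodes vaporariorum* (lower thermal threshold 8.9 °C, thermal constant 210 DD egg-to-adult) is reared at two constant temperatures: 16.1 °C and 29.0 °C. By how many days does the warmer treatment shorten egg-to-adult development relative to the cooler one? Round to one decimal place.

At 16.1 °C: 210 / (16.1 − 8.9) = 210 / 7.2 = 29.167 d.
At 29.0 °C: 210 / (29.0 − 8.9) = 210 / 20.1 = 10.448 d.
Difference = |29.167 − 10.448| = 18.719 ≈ 18.7 days.

18.7 days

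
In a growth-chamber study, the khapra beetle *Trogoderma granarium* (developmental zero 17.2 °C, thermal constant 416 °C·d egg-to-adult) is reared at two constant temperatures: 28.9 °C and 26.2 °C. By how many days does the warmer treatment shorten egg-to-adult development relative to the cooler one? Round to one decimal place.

10.7 days

At 28.9 °C: 416 / (28.9 − 17.2) = 416 / 11.7 = 35.556 d.
At 26.2 °C: 416 / (26.2 − 17.2) = 416 / 9.0 = 46.222 d.
Difference = |35.556 − 46.222| = 10.667 ≈ 10.7 days.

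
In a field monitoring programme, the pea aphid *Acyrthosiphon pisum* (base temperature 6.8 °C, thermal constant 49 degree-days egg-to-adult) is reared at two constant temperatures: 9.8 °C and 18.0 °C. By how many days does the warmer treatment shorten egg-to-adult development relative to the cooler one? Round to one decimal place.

At 9.8 °C: 49 / (9.8 − 6.8) = 49 / 3.0 = 16.333 d.
At 18.0 °C: 49 / (18.0 − 6.8) = 49 / 11.2 = 4.375 d.
Difference = |16.333 − 4.375| = 11.958 ≈ 12.0 days.

12.0 days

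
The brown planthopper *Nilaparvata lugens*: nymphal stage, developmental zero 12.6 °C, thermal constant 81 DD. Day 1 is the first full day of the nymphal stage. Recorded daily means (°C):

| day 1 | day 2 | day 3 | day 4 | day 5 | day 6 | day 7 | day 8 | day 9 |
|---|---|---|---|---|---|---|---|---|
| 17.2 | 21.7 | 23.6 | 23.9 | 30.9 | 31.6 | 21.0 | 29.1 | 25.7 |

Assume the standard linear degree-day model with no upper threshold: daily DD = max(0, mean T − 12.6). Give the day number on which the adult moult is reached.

day 7

Daily DD above 12.6 °C: 4.6, 9.1, 11.0, 11.3, 18.3, 19.0, 8.4, 16.5, 13.1.
Cumulative: 4.6, 13.7, 24.7, 36.0, 54.3, 73.3, 81.7, 98.2, 111.3.
The total first reaches 81 DD on day 7.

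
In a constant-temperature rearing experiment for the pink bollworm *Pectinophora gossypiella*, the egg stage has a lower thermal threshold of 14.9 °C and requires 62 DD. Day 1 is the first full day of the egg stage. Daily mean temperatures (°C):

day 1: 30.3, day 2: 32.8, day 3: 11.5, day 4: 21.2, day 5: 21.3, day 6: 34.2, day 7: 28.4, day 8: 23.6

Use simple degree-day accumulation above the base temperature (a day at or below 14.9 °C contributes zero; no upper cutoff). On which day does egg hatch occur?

day 6

Daily DD above 14.9 °C: 15.4, 17.9, 0.0, 6.3, 6.4, 19.3, 13.5, 8.7.
Cumulative: 15.4, 33.3, 33.3, 39.6, 46.0, 65.3, 78.8, 87.5.
The total first reaches 62 DD on day 6.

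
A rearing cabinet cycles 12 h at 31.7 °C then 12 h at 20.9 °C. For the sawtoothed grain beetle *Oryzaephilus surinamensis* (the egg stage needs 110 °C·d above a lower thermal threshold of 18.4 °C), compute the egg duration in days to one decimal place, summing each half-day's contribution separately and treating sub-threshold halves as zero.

Day half: max(0, 31.7 − 18.4) × 0.5 = 13.3 × 0.5 = 6.65 DD.
Night half: max(0, 20.9 − 18.4) × 0.5 = 2.5 × 0.5 = 1.25 DD.
Per 24 h: 7.90 DD/day.
Duration = 110 / 7.90 = 13.924 ≈ 13.9 days.

13.9 days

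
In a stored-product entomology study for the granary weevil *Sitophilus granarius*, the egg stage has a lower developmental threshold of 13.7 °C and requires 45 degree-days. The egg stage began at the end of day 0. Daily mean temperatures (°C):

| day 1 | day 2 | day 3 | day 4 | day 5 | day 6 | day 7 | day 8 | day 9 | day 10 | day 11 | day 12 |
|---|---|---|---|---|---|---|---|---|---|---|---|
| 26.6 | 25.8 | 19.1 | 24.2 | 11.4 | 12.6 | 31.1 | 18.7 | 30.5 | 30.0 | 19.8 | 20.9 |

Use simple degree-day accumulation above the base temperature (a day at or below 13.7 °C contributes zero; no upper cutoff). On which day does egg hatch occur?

Daily DD above 13.7 °C: 12.9, 12.1, 5.4, 10.5, 0.0, 0.0, 17.4, 5.0, 16.8, 16.3, 6.1, 7.2.
Cumulative: 12.9, 25.0, 30.4, 40.9, 40.9, 40.9, 58.3, 63.3, 80.1, 96.4, 102.5, 109.7.
The total first reaches 45 DD on day 7.

day 7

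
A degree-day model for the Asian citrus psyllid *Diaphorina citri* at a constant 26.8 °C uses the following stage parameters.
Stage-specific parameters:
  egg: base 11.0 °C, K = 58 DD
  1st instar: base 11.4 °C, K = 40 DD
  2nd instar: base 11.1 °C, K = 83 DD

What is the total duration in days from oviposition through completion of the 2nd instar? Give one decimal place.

11.6 days

egg: 58 / (26.8 − 11.0) = 58 / 15.8 = 3.671 d.
1st instar: 40 / (26.8 − 11.4) = 40 / 15.4 = 2.597 d.
2nd instar: 83 / (26.8 − 11.1) = 83 / 15.7 = 5.287 d.
Sum = 11.555 ≈ 11.6 days.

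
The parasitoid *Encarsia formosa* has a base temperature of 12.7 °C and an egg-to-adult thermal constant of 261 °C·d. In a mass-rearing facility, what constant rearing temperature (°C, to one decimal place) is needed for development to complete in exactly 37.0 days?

Required daily accumulation = 261 / 37.0 = 7.054 DD/day.
T = T_base + 7.054 = 12.7 + 7.054 = 19.754 ≈ 19.8 °C.

19.8 °C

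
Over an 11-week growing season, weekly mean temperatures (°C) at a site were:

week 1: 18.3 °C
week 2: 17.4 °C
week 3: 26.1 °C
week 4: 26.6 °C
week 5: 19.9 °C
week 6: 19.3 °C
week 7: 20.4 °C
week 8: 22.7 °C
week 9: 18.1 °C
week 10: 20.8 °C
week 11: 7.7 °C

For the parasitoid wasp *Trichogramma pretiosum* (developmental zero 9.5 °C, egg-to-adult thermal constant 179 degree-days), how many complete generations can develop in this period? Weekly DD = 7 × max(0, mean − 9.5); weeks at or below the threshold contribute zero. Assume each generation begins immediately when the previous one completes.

Weekly DD (7 × max(0, T̄ − 9.5)): 61.6, 55.3, 116.2, 119.7, 72.8, 68.6, 76.3, 92.4, 60.2, 79.1, 0.0.
Season total = 802.2 DD.
Complete generations = ⌊802.2 / 179⌋ = 4.

4 generations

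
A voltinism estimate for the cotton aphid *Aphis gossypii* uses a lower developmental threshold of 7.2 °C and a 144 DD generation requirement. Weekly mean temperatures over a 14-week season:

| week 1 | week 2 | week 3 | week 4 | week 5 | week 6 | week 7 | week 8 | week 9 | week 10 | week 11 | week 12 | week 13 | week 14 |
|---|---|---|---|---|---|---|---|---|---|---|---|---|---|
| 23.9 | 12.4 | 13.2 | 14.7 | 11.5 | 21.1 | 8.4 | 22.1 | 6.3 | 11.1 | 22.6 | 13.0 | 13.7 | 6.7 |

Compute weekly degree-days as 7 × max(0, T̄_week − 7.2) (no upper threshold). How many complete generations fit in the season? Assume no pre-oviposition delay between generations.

4 generations

Weekly DD (7 × max(0, T̄ − 7.2)): 116.9, 36.4, 42.0, 52.5, 30.1, 97.3, 8.4, 104.3, 0.0, 27.3, 107.8, 40.6, 45.5, 0.0.
Season total = 709.1 DD.
Complete generations = ⌊709.1 / 144⌋ = 4.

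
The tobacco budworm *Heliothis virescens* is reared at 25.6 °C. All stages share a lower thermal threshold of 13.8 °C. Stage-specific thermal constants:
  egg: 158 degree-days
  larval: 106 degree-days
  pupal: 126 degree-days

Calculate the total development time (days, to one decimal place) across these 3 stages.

33.1 days

Daily accumulation at 25.6 °C = 25.6 − 13.8 = 11.8 DD/day.
Total K = 158 + 106 + 126 = 390 DD.
Total duration = 390 / 11.8 = 33.051 ≈ 33.1 days.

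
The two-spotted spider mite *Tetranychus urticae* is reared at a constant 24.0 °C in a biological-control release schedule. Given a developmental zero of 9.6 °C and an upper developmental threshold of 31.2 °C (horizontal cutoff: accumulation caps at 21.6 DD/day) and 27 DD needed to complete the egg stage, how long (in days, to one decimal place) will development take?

1.9 days

Daily accumulation = 24.0 − 9.6 = 14.4 DD/day.
Duration = 27 / 14.4 = 1.875 ≈ 1.9 days.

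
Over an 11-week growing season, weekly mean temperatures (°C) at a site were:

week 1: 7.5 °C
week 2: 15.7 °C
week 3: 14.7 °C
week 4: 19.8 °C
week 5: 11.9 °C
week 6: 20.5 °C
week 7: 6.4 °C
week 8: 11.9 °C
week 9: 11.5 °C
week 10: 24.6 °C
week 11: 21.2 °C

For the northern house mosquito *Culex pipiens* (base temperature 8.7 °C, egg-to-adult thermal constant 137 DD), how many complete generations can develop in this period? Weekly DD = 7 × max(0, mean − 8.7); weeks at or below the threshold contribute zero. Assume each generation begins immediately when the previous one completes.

3 generations

Weekly DD (7 × max(0, T̄ − 8.7)): 0.0, 49.0, 42.0, 77.7, 22.4, 82.6, 0.0, 22.4, 19.6, 111.3, 87.5.
Season total = 514.5 DD.
Complete generations = ⌊514.5 / 137⌋ = 3.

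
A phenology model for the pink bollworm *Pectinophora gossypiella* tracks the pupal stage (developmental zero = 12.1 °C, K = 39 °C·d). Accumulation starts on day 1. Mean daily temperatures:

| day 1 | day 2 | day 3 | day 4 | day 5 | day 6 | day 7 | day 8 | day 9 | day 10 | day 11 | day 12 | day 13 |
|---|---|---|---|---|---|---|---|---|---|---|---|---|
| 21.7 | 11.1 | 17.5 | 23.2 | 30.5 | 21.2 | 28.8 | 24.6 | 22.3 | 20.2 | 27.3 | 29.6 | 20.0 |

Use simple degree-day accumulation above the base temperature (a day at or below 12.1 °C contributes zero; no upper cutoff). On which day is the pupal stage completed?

Daily DD above 12.1 °C: 9.6, 0.0, 5.4, 11.1, 18.4, 9.1, 16.7, 12.5, 10.2, 8.1, 15.2, 17.5, 7.9.
Cumulative: 9.6, 9.6, 15.0, 26.1, 44.5, 53.6, 70.3, 82.8, 93.0, 101.1, 116.3, 133.8, 141.7.
The total first reaches 39 DD on day 5.

day 5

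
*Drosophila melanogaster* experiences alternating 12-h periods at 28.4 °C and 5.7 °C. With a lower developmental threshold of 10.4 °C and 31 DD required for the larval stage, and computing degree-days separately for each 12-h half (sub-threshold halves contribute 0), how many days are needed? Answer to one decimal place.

3.4 days

Day half: max(0, 28.4 − 10.4) × 0.5 = 18.0 × 0.5 = 9.00 DD.
Night half: max(0, 5.7 − 10.4) × 0.5 = 0.0 × 0.5 = 0.00 DD.
Per 24 h: 9.00 DD/day.
Duration = 31 / 9.00 = 3.444 ≈ 3.4 days.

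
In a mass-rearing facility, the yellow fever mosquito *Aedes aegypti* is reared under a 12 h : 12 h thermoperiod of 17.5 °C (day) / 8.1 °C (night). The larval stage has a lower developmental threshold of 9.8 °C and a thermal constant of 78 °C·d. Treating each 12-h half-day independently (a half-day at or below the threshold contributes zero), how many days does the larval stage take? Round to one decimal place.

Day half: max(0, 17.5 − 9.8) × 0.5 = 7.7 × 0.5 = 3.85 DD.
Night half: max(0, 8.1 − 9.8) × 0.5 = 0.0 × 0.5 = 0.00 DD.
Per 24 h: 3.85 DD/day.
Duration = 78 / 3.85 = 20.260 ≈ 20.3 days.

20.3 days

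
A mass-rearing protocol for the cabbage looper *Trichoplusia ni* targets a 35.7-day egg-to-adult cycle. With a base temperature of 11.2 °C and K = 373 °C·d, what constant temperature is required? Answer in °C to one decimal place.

21.6 °C

Required daily accumulation = 373 / 35.7 = 10.448 DD/day.
T = T_base + 10.448 = 11.2 + 10.448 = 21.648 ≈ 21.6 °C.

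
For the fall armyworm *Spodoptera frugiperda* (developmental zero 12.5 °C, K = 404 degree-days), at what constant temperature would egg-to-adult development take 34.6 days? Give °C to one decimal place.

24.2 °C

Required daily accumulation = 404 / 34.6 = 11.676 DD/day.
T = T_base + 11.676 = 12.5 + 11.676 = 24.176 ≈ 24.2 °C.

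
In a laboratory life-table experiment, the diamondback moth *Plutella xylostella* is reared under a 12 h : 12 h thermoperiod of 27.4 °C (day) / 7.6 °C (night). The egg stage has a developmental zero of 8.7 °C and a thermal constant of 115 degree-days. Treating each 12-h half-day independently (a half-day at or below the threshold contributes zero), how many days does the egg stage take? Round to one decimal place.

12.3 days

Day half: max(0, 27.4 − 8.7) × 0.5 = 18.7 × 0.5 = 9.35 DD.
Night half: max(0, 7.6 − 8.7) × 0.5 = 0.0 × 0.5 = 0.00 DD.
Per 24 h: 9.35 DD/day.
Duration = 115 / 9.35 = 12.299 ≈ 12.3 days.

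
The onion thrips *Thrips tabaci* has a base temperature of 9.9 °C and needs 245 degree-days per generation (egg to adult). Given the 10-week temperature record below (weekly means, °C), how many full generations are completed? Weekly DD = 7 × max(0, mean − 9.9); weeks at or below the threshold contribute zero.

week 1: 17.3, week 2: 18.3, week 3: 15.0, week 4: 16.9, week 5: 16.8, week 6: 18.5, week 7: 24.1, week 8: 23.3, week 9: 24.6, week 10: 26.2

Weekly DD (7 × max(0, T̄ − 9.9)): 51.8, 58.8, 35.7, 49.0, 48.3, 60.2, 99.4, 93.8, 102.9, 114.1.
Season total = 714.0 DD.
Complete generations = ⌊714.0 / 245⌋ = 2.

2 generations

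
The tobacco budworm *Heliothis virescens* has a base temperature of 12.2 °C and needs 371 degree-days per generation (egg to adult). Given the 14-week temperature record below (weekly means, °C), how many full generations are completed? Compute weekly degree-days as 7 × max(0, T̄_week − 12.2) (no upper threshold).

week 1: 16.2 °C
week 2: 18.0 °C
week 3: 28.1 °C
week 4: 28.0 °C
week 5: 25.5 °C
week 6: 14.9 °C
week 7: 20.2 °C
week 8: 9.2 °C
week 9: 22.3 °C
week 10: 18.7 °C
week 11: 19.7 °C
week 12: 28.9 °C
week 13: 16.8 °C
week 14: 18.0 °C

Weekly DD (7 × max(0, T̄ − 12.2)): 28.0, 40.6, 111.3, 110.6, 93.1, 18.9, 56.0, 0.0, 70.7, 45.5, 52.5, 116.9, 32.2, 40.6.
Season total = 816.9 DD.
Complete generations = ⌊816.9 / 371⌋ = 2.

2 generations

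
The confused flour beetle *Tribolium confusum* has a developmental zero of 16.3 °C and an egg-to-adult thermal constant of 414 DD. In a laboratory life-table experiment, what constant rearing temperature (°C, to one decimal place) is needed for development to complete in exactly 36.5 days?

27.6 °C

Required daily accumulation = 414 / 36.5 = 11.342 DD/day.
T = T_base + 11.342 = 16.3 + 11.342 = 27.642 ≈ 27.6 °C.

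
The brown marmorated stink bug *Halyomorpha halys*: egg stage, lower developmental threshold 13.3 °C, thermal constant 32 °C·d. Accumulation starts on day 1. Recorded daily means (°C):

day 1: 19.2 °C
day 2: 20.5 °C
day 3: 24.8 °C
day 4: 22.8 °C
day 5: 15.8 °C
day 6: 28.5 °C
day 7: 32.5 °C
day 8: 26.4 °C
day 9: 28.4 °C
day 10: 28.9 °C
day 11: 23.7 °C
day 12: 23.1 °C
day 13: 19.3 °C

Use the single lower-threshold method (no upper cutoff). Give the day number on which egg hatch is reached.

Daily DD above 13.3 °C: 5.9, 7.2, 11.5, 9.5, 2.5, 15.2, 19.2, 13.1, 15.1, 15.6, 10.4, 9.8, 6.0.
Cumulative: 5.9, 13.1, 24.6, 34.1, 36.6, 51.8, 71.0, 84.1, 99.2, 114.8, 125.2, 135.0, 141.0.
The total first reaches 32 DD on day 4.

day 4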